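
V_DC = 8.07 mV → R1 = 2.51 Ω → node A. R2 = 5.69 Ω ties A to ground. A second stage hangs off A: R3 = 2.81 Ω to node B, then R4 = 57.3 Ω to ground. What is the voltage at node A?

The second stage (R3 + R4 = 60.11 Ω) loads node A in parallel with R2.
Effective lower resistance at A: R2 ‖ 60.11 = 5.198 Ω.
First divider: V_A = V_DC · 5.198/(2.51 + 5.198) = 5.442 mV.

V_A ≈ 5.44 mV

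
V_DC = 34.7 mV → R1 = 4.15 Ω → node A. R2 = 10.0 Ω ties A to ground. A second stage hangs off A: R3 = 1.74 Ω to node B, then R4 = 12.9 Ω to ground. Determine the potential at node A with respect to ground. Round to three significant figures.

V_A ≈ 20.4 mV

Node A sees R2 in parallel with the series input of stage 2, R3 + R4 = 14.64 Ω.
R2 ‖ (R3+R4) = 5.942 Ω.
V_A = 34.7 × 5.942/(4.15 + 5.942) = 20.43 mV.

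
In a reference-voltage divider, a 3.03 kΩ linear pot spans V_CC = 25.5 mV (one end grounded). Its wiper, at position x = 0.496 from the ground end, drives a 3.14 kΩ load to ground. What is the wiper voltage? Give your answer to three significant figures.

V_out ≈ 10.2 mV

Lower segment x·R_p = 1.503 kΩ; upper segment (1−x)·R_p = 1.527 kΩ.
R_L loads the lower segment: effective lower R = 1.016 kΩ.
Then V_out = V_CC · 1.016/(1.527 + 1.016) = 10.19 mV.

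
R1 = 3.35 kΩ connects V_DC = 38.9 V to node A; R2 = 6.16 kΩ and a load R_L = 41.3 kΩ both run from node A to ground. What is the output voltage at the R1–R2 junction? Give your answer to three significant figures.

V_out ≈ 23.9 V

R2 ‖ R_L = (6.16 × 41.3)/(6.16 + 41.3) = 5.360 kΩ.
Then V_out = V_DC · R2'/(R1 + R2') = 38.9 × 5.360/8.710 = 23.94 V.
(Unloaded it would be 25.2 V; the load pulls it down.)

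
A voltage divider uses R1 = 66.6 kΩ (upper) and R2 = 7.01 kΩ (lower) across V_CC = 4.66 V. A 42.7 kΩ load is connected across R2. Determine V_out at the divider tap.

The load sits in parallel with R2, giving an effective lower resistance R2' = R2·R_L/(R2+R_L) = 6.021 kΩ.
Now apply the divider: V_out = 4.66 × 0.08292 = 0.3864 V.
(Unloaded it would be 0.444 V; the load pulls it down.)

V_out ≈ 0.386 V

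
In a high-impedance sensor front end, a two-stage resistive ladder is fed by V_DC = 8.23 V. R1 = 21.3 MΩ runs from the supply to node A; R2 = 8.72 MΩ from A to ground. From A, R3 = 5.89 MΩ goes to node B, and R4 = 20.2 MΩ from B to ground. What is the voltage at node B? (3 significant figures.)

The second stage (R3 + R4 = 26.09 MΩ) loads node A in parallel with R2.
R2 ‖ (R3+R4) = 6.536 MΩ.
V_A = 8.23 × 6.536/(21.3 + 6.536) = 1.932 V.
Stage 2 is unloaded, so V_B = V_A · R4/(R3+R4) = 1.932 × 20.2/26.09 = 1.496 V.

V_B ≈ 1.50 V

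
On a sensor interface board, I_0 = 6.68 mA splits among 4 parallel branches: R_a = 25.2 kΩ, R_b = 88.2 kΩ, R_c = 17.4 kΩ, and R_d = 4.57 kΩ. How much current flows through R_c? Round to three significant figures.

I ≈ 1.17 mA

Conductances: ΣG = 1/25.2 + 1/88.2 + 1/17.4 + 1/4.57 = 0.3273 (1/kΩ).
Current divider: I(R_c) = I_0 · G_k/ΣG = 6.68 × (0.05747/0.3273) = 6.68 × 0.1756 = 1.173 mA.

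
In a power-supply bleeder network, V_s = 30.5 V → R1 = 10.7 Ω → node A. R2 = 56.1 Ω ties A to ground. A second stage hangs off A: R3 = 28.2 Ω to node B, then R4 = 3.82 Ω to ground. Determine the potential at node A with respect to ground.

Node A sees R2 in parallel with the series input of stage 2, R3 + R4 = 32.02 Ω.
R2 ‖ (R3+R4) = 20.38 Ω.
V_A = 30.5 × 20.38/(10.7 + 20.38) = 20.00 V.

V_A ≈ 20.0 V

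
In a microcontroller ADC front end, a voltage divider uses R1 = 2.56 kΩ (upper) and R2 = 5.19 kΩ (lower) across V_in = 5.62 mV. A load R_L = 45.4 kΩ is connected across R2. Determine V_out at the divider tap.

V_out ≈ 3.63 mV

First combine the lower leg with the load: R2 ‖ R_L = 4.658 kΩ.
Then V_out = V_in · R2'/(R1 + R2') = 5.62 × 4.658/7.218 = 3.627 mV.
(Unloaded it would be 3.76 mV; the load pulls it down.)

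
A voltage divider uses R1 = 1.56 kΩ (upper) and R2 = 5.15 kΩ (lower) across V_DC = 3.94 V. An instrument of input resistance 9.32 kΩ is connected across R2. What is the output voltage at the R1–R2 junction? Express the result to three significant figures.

V_out ≈ 2.68 V

The load sits in parallel with R2, giving an effective lower resistance R2' = R2·R_L/(R2+R_L) = 3.317 kΩ.
Now apply the divider: V_out = 3.94 × 0.6801 = 2.680 V.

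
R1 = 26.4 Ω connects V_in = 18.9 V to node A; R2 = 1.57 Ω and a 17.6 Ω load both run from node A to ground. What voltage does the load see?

The load sits in parallel with R2, giving an effective lower resistance R2' = R2·R_L/(R2+R_L) = 1.441 Ω.
Voltage divider with the loaded lower leg: V_out = 18.9 × 1.441/(26.4 + 1.441) = 18.9 × 0.05177 = 0.9785 V.
(Unloaded it would be 1.06 V; the load pulls it down.)

V_out ≈ 0.978 V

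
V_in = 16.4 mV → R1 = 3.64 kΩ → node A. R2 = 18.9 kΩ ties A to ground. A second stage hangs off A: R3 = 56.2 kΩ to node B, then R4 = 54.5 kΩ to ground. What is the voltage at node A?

Looking into the second stage from A: R3 + R4 = 110.7 kΩ appears in parallel with R2.
R2 ‖ (R3+R4) = 16.14 kΩ.
V_A = 16.4 × 16.14/(3.64 + 16.14) = 13.38 mV.

V_A ≈ 13.4 mV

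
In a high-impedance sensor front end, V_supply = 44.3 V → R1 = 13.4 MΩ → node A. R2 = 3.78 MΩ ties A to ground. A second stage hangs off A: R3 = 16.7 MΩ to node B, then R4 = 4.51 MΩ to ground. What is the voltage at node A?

V_A ≈ 8.56 V

Looking into the second stage from A: R3 + R4 = 21.21 MΩ appears in parallel with R2.
R2 ‖ (R3+R4) = 3.208 MΩ.
V_A = 44.3 × 3.208/(13.4 + 3.208) = 8.557 V.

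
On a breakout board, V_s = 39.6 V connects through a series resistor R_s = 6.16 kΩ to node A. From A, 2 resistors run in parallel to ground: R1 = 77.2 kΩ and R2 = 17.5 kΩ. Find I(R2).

Combine the parallel branches: R_p = (1/77.2 + 1/17.5)⁻¹ = 14.27 kΩ.
V_A by voltage divider: V_A = 39.6 × 14.27/(6.16 + 14.27) = 27.66 V.
Branch current I = V_A/R2 = 27.66/17.5 = 1.580 mA.

I ≈ 1.58 mA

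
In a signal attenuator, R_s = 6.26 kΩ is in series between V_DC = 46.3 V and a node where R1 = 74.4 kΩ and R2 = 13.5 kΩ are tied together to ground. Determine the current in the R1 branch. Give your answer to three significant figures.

Equivalent of the parallel group: R_p = 11.43 kΩ.
V_A by voltage divider: V_A = 46.3 × 11.43/(6.26 + 11.43) = 29.91 V.
I(R1) = V_A / R1 = 29.91/74.4 = 0.4021 mA.

I ≈ 0.402 mA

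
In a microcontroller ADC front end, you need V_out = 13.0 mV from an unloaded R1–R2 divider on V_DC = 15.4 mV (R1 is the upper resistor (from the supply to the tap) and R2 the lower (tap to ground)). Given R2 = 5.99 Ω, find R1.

Required fraction k = V_out/V_DC = 0.8442.
Rearranging, R1 = R2·(1−k)/k = 5.99 × 0.1846 = 1.106 Ω.

R1 ≈ 1.11 Ω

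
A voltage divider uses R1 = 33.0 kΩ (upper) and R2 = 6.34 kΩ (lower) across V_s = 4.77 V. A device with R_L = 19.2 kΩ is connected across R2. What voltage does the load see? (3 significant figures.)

The load sits in parallel with R2, giving an effective lower resistance R2' = R2·R_L/(R2+R_L) = 4.766 kΩ.
Now apply the divider: V_out = 4.77 × 0.1262 = 0.6020 V.

V_out ≈ 0.602 V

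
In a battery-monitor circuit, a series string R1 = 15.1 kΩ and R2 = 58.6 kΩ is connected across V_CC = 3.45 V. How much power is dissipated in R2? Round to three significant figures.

ΣR = 73.70 kΩ → I = 3.45/73.70 = 0.04681 mA.
V(R2) = I·R = 2.743 V; P = V·I = 2.743 × 0.04681 = 0.1284 mW.

P ≈ 0.128 mW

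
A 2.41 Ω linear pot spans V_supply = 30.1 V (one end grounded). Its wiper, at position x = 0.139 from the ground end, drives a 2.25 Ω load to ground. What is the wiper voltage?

V_out ≈ 3.71 V

Split the track: R_lower = x·R_p = 0.3350 Ω, R_upper = (1−x)·R_p = 2.075 Ω.
(x·R_p) ‖ R_L = 0.2916 Ω.
V_out = 30.1 × 0.2916/(2.075 + 0.2916) = 3.709 V.
(Unloaded: V_out = x·V_supply = 4.18 V.)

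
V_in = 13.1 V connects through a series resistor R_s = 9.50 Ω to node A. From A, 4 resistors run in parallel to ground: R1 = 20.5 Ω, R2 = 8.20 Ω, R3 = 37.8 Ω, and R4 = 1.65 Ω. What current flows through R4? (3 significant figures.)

I ≈ 0.920 A

Equivalent of the parallel group: R_p = 1.245 Ω.
Node voltage V_A = V_in · R_p/(R_s + R_p) = 13.1 × 0.1159 = 1.518 V.
I(R4) = V_A / R4 = 1.518/1.65 = 0.9199 A.
(Equivalently: I_total = 1.219 A, then current-divider fraction G_k/ΣG = 0.7545.)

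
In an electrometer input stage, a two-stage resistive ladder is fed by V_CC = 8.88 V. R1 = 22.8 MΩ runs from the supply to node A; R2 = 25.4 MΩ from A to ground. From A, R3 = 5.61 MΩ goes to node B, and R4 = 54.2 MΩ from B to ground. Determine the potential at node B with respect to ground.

V_B ≈ 3.53 V

Node A sees R2 in parallel with the series input of stage 2, R3 + R4 = 59.81 MΩ.
R2 ‖ (R3+R4) = 17.83 MΩ.
V_A = 8.88 × 17.83/(22.8 + 17.83) = 3.897 V.
V_B = V_A × 0.9062 = 3.531 V.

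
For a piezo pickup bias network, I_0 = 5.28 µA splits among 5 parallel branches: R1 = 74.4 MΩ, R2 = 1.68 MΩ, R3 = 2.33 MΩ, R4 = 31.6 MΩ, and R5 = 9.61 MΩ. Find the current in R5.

Total conductance ΣG = 1/74.4 + 1/1.68 + 1/2.33 + 1/31.6 + 1/9.61 = 1.174 (units of 1/MΩ).
R5 takes the fraction G_k/ΣG = 0.1041/1.174 = 0.08867, so I = 5.28 × 0.08867 = 0.4682 µA.

I ≈ 0.468 µA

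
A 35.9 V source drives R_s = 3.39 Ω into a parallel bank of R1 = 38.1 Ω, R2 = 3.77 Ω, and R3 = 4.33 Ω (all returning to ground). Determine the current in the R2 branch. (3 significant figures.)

Parallel bank: R_p = 1/(1/38.1 + 1/3.77 + 1/4.33) = 1.914 Ω.
V_A = 35.9 × 1.914/5.304 = 12.96 V.
Branch current I = V_A/R2 = 12.96/3.77 = 3.436 A.
(Equivalently: I_total = 6.768 A, then current-divider fraction G_k/ΣG = 0.5077.)

I ≈ 3.44 A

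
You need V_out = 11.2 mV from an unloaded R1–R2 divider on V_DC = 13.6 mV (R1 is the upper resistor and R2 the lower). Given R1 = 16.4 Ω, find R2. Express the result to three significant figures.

V_out/V_DC = R2/(R1+R2) = 0.8235.
Rearranging, R2 = R1·k/(1−k) = 16.4 × 4.667 = 76.53 Ω.

R2 ≈ 76.5 Ω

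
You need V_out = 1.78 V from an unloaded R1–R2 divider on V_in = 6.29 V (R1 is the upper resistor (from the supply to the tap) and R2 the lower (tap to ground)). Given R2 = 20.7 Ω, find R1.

R1 ≈ 52.4 Ω

Required fraction k = V_out/V_in = 0.2830.
So R1 = R2 · (V_in/V_out − 1) = 20.7 × (6.29/1.78 − 1) = 20.7 × 2.534 = 52.45 Ω.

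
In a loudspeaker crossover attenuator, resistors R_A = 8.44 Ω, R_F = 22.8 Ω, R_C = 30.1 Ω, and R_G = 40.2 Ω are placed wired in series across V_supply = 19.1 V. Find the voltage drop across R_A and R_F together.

Total series resistance ΣR = 8.44 + 22.8 + 30.1 + 40.2 = 101.5 Ω.
R_{R_A..R_F} = 8.44 + 22.8 = 31.24 Ω.
V = V_supply · R/ΣR = 19.1 × 0.3077 = 5.876 V.

V ≈ 5.88 V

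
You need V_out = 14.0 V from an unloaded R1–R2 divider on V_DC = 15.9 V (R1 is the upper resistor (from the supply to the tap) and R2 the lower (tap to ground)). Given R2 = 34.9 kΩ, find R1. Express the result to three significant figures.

R1 ≈ 4.74 kΩ

Required fraction k = V_out/V_DC = 0.8805.
So R1 = R2 · (V_DC/V_out − 1) = 34.9 × (15.9/14.0 − 1) = 34.9 × 0.1357 = 4.736 kΩ.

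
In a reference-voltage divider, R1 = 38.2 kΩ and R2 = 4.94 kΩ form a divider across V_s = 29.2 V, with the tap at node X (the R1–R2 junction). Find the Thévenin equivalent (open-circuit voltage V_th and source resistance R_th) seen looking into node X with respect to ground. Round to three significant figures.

V_th ≈ 3.34 V, R_th ≈ 4.37 kΩ

Open-circuit (no load on X): V_th = V_s · R2/(R1 + R2) = 29.2 × 4.94/(38.20 + 4.94) = 3.344 V.
Zeroing V_s shorts the top of R1 to ground, so R_th = R1 ‖ R2 = 4.374 kΩ.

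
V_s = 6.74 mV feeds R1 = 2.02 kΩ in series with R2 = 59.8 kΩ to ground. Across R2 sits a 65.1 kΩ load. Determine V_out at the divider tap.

First combine the lower leg with the load: R2 ‖ R_L = 31.17 kΩ.
Now apply the divider: V_out = 6.74 × 0.9391 = 6.330 mV.

V_out ≈ 6.33 mV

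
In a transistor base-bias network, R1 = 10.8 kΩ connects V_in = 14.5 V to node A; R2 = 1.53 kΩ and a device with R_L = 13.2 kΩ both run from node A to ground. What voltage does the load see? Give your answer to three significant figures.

First combine the lower leg with the load: R2 ‖ R_L = 1.371 kΩ.
Voltage divider with the loaded lower leg: V_out = 14.5 × 1.371/(10.8 + 1.371) = 14.5 × 0.1127 = 1.633 V.
(Unloaded it would be 1.80 V; the load pulls it down.)

V_out ≈ 1.63 V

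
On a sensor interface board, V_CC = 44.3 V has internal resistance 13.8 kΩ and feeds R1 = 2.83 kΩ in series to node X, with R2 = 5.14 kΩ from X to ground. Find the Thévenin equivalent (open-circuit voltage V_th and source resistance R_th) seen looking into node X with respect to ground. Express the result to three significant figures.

V_th ≈ 10.5 V, R_th ≈ 3.93 kΩ

R1' = 13.8 + 2.83 = 16.63 kΩ (source resistance + R1).
With X open, the divider is unloaded: V_th = 44.3 × 5.14/21.77 = 10.46 V.
Zeroing V_CC shorts the top of R1' to ground, so R_th = R1' ‖ R2 = 3.926 kΩ.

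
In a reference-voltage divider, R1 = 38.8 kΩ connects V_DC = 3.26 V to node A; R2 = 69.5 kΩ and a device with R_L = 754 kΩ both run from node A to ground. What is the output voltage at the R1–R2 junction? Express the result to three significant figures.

V_out ≈ 2.03 V

R2 ‖ R_L = (69.5 × 754)/(69.5 + 754) = 63.63 kΩ.
Then V_out = V_DC · R2'/(R1 + R2') = 3.26 × 63.63/102.4 = 2.025 V.
(Unloaded it would be 2.09 V; the load pulls it down.)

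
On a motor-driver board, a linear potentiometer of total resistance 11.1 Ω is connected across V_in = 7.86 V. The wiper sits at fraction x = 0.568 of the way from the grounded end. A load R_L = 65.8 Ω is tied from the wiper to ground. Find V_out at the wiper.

V_out ≈ 4.29 V

Split the track: R_lower = x·R_p = 6.305 Ω, R_upper = (1−x)·R_p = 4.795 Ω.
Lower segment in parallel with the load: 6.305 ‖ 65.8 = 5.754 Ω.
V_out = 7.86 × 5.754/(4.795 + 5.754) = 4.287 V.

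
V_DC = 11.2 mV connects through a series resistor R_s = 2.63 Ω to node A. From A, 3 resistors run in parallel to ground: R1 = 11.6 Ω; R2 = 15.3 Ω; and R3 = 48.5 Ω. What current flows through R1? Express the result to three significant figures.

I ≈ 0.665 mA

Parallel bank: R_p = 1/(1/11.6 + 1/15.3 + 1/48.5) = 5.808 Ω.
V_A = 11.2 × 5.808/8.438 = 7.709 mV.
I(R1) = V_A / R1 = 7.709/11.6 = 0.6646 mA.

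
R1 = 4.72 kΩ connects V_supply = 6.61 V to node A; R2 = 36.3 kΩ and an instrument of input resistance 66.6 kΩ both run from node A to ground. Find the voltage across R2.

V_out ≈ 5.50 V

R2 ‖ R_L = (36.3 × 66.6)/(36.3 + 66.6) = 23.49 kΩ.
Then V_out = V_supply · R2'/(R1 + R2') = 6.61 × 23.49/28.21 = 5.504 V.
(Unloaded it would be 5.85 V; the load pulls it down.)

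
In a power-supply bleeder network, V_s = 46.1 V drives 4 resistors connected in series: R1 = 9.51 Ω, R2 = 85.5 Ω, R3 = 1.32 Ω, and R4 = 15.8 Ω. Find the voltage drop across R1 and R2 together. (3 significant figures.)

Total series resistance ΣR = 9.51 + 85.5 + 1.32 + 15.8 = 112.1 Ω.
R_{R1..R2} = 9.51 + 85.5 = 95.01 Ω.
Voltage divider: V = V_s · (95.01 / 112.1) = 46.1 × 0.8473 = 39.06 V.

V ≈ 39.1 V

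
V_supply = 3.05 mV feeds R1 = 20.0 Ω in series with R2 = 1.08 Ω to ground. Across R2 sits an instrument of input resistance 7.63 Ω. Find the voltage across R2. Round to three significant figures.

V_out ≈ 0.138 mV

First combine the lower leg with the load: R2 ‖ R_L = 0.9461 Ω.
Now apply the divider: V_out = 3.05 × 0.04517 = 0.1378 mV.
(Unloaded it would be 0.156 mV; the load pulls it down.)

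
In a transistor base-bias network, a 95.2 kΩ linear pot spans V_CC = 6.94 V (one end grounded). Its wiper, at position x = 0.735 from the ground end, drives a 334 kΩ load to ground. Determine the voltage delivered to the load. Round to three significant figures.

V_out ≈ 4.83 V

Split the track: R_lower = x·R_p = 69.97 kΩ, R_upper = (1−x)·R_p = 25.23 kΩ.
R_L loads the lower segment: effective lower R = 57.85 kΩ.
Loaded-divider output: V_out = 6.94 × 0.6963 = 4.833 V.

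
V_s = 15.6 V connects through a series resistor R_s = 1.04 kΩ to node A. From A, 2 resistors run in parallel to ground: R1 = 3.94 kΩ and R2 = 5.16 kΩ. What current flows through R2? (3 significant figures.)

Equivalent of the parallel group: R_p = 2.234 kΩ.
Node voltage V_A = V_s · R_p/(R_s + R_p) = 15.6 × 0.6824 = 10.64 V.
I(R2) = V_A / R2 = 10.64/5.16 = 2.063 mA.

I ≈ 2.06 mA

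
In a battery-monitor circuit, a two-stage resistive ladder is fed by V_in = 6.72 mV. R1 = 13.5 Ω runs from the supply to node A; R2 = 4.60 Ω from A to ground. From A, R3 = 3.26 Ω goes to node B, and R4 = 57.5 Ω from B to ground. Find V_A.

The second stage (R3 + R4 = 60.76 Ω) loads node A in parallel with R2.
Effective lower resistance at A: R2 ‖ 60.76 = 4.276 Ω.
V_A = 6.72 × 4.276/(13.5 + 4.276) = 1.617 mV.

V_A ≈ 1.62 mV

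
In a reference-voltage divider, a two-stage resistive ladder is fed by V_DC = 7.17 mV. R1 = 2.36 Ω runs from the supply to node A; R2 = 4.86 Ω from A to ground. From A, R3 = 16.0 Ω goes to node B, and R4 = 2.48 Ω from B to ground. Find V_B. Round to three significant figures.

V_B ≈ 0.596 mV

Looking into the second stage from A: R3 + R4 = 18.48 Ω appears in parallel with R2.
Effective lower resistance at A: R2 ‖ 18.48 = 3.848 Ω.
So V_A = 7.17 × 0.6198 = 4.444 mV.
V_B = V_A × 0.1342 = 0.5964 mV.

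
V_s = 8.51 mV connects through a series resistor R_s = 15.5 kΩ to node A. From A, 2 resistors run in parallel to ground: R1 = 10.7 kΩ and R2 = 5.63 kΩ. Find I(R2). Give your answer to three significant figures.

I ≈ 0.291 µA

Combine the parallel branches: R_p = (1/10.7 + 1/5.63)⁻¹ = 3.689 kΩ.
V_A = 8.51 × 3.689/19.19 = 1.636 mV.
I(R2) = V_A / R2 = 1.636/5.63 = 0.2906 µA.
(Check via current divider: I_total = 0.4435 µA; share G_k/ΣG = 0.6552 → same result.)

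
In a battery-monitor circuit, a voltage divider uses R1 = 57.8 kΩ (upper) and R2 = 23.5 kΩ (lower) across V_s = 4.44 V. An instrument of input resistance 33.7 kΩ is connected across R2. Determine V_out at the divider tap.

V_out ≈ 0.858 V

The load sits in parallel with R2, giving an effective lower resistance R2' = R2·R_L/(R2+R_L) = 13.85 kΩ.
Voltage divider with the loaded lower leg: V_out = 4.44 × 13.85/(57.8 + 13.85) = 4.44 × 0.1932 = 0.8580 V.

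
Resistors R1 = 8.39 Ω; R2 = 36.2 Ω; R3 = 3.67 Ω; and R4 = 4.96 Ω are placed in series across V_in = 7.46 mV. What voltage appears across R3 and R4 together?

Series total: ΣR = 8.39 + 36.2 + 3.67 + 4.96 = 53.22 Ω.
R_{R3..R4} = 3.67 + 4.96 = 8.630 Ω.
Voltage divider: V = V_in · (8.630 / 53.22) = 7.46 × 0.1622 = 1.210 mV.

V ≈ 1.21 mV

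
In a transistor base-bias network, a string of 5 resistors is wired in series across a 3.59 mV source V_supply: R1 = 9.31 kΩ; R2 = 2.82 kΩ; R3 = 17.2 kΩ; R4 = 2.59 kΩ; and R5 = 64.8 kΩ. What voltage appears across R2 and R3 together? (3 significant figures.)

Series total: ΣR = 9.31 + 2.82 + 17.2 + 2.59 + 64.8 = 96.72 kΩ.
R_{R2..R3} = 2.82 + 17.2 = 20.02 kΩ.
V = V_supply · R/ΣR = 3.59 × 0.2070 = 0.7431 mV.

V ≈ 0.743 mV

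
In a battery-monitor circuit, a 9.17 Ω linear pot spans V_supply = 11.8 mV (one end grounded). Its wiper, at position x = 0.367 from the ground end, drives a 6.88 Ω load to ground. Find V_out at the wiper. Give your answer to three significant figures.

V_out ≈ 3.31 mV

The pot divides into 5.805 Ω above the wiper and 3.365 Ω below.
R_L loads the lower segment: effective lower R = 2.260 Ω.
V_out = 11.8 × 2.260/(5.805 + 2.260) = 3.307 mV.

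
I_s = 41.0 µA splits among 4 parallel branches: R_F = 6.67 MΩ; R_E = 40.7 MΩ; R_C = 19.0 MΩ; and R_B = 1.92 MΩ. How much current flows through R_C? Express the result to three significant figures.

Total conductance ΣG = 1/6.67 + 1/40.7 + 1/19.0 + 1/1.92 = 0.7480 (units of 1/MΩ).
R_C takes the fraction G_k/ΣG = 0.05263/0.7480 = 0.07037, so I = 41.0 × 0.07037 = 2.885 µA.

I ≈ 2.89 µA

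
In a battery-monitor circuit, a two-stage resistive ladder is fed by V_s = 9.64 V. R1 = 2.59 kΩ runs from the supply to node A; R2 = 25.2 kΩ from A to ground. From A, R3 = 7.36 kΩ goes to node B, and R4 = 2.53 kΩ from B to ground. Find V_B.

The second stage (R3 + R4 = 9.890 kΩ) loads node A in parallel with R2.
R2 ‖ (R3+R4) = 7.103 kΩ.
First divider: V_A = V_s · 7.103/(2.59 + 7.103) = 7.064 V.
V_B = V_A × 0.2558 = 1.807 V.

V_B ≈ 1.81 V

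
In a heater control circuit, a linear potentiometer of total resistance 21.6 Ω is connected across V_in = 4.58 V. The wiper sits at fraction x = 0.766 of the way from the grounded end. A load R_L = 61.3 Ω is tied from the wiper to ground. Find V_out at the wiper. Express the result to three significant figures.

Lower segment x·R_p = 16.55 Ω; upper segment (1−x)·R_p = 5.054 Ω.
(x·R_p) ‖ R_L = 13.03 Ω.
V_out = 4.58 × 13.03/(5.054 + 13.03) = 3.300 V.
(Unloaded: V_out = x·V_in = 3.51 V.)

V_out ≈ 3.30 V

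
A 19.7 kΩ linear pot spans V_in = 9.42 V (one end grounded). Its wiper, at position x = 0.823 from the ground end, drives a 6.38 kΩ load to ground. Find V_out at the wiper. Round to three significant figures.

Lower segment x·R_p = 16.21 kΩ; upper segment (1−x)·R_p = 3.487 kΩ.
Lower segment in parallel with the load: 16.21 ‖ 6.38 = 4.578 kΩ.
Then V_out = V_in · 4.578/(3.487 + 4.578) = 5.347 V.

V_out ≈ 5.35 V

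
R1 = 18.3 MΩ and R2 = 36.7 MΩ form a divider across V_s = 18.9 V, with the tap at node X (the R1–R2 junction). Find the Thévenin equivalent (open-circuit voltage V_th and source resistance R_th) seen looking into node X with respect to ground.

V_th ≈ 12.6 V, R_th ≈ 12.2 MΩ

Open-circuit (no load on X): V_th = V_s · R2/(R1 + R2) = 18.9 × 36.7/(18.30 + 36.7) = 12.61 V.
Looking into X with the source shorted: R_th = R1·R2/(R1+R2) = 18.30 × 36.7/55.00 = 12.21 MΩ.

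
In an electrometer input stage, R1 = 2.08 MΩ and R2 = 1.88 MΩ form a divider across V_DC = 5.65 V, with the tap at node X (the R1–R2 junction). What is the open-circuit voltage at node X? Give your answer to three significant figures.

V_th is the unloaded tap voltage: V_DC · R2/(R1+R2) = 5.65 × 0.4747 = 2.682 V.

V_th ≈ 2.68 V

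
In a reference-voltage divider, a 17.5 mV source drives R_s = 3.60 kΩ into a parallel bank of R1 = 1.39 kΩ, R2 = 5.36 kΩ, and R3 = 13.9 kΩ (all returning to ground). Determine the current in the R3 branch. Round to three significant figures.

I ≈ 0.279 µA

Equivalent of the parallel group: R_p = 1.023 kΩ.
V_A = 17.5 × 1.023/4.623 = 3.871 mV.
Branch current I = V_A/R3 = 3.871/13.9 = 0.2785 µA.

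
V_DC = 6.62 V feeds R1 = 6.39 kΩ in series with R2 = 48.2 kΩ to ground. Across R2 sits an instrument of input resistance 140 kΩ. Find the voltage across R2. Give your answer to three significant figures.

R2 ‖ R_L = (48.2 × 140)/(48.2 + 140) = 35.86 kΩ.
Now apply the divider: V_out = 6.62 × 0.8487 = 5.619 V.

V_out ≈ 5.62 V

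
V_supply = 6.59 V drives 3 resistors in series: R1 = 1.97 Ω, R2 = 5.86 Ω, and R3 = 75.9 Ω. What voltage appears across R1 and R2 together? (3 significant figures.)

Total series resistance ΣR = 1.97 + 5.86 + 75.9 = 83.73 Ω.
R_{R1..R2} = 1.97 + 5.86 = 7.830 Ω.
By the voltage-divider rule, V = 6.59 × 7.830/83.73 = 0.6163 V.

V ≈ 0.616 V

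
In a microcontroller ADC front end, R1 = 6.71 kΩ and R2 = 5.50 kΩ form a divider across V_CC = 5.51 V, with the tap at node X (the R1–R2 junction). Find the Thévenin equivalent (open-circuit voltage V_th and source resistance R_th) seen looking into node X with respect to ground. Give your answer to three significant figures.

V_th is the unloaded tap voltage: V_CC · R2/(R1+R2) = 5.51 × 0.4505 = 2.482 V.
With V_CC suppressed (replaced by a short), R_th = R1 ‖ R2 = (6.710 × 5.50)/(6.710 + 5.50) = 3.023 kΩ.

V_th ≈ 2.48 V, R_th ≈ 3.02 kΩ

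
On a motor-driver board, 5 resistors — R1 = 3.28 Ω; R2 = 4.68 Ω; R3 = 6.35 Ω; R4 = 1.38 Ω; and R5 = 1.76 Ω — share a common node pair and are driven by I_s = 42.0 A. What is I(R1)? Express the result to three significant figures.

Total conductance ΣG = 1/3.28 + 1/4.68 + 1/6.35 + 1/1.38 + 1/1.76 = 1.969 (units of 1/Ω).
By the current-divider rule, I = I_s · G_k/ΣG = 42.0 × 0.1549 = 6.504 A.

I ≈ 6.50 A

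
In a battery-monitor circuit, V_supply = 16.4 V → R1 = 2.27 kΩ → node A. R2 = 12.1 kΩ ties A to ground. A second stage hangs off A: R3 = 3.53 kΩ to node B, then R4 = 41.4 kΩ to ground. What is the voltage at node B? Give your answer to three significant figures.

The second stage (R3 + R4 = 44.93 kΩ) loads node A in parallel with R2.
R2 ‖ (R3+R4) = 9.533 kΩ.
First divider: V_A = V_supply · 9.533/(2.27 + 9.533) = 13.25 V.
Stage 2 is unloaded, so V_B = V_A · R4/(R3+R4) = 13.25 × 41.4/44.93 = 12.21 V.

V_B ≈ 12.2 V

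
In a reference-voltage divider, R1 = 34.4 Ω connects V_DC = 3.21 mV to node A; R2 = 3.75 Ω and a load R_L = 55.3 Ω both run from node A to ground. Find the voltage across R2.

The load sits in parallel with R2, giving an effective lower resistance R2' = R2·R_L/(R2+R_L) = 3.512 Ω.
Voltage divider with the loaded lower leg: V_out = 3.21 × 3.512/(34.4 + 3.512) = 3.21 × 0.09263 = 0.2973 mV.

V_out ≈ 0.297 mV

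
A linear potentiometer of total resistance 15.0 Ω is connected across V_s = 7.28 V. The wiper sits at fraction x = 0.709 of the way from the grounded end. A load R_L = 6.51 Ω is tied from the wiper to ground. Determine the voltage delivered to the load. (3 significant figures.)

Lower segment x·R_p = 10.63 Ω; upper segment (1−x)·R_p = 4.365 Ω.
Lower segment in parallel with the load: 10.63 ‖ 6.51 = 4.038 Ω.
V_out = 7.28 × 4.038/(4.365 + 4.038) = 3.498 V.

V_out ≈ 3.50 V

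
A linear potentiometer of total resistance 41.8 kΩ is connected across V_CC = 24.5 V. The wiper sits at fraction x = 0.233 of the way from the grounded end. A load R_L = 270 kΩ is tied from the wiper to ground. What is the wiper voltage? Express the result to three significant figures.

V_out ≈ 5.55 V

The pot divides into 32.06 kΩ above the wiper and 9.739 kΩ below.
(x·R_p) ‖ R_L = 9.400 kΩ.
Then V_out = V_CC · 9.400/(32.06 + 9.400) = 5.555 V.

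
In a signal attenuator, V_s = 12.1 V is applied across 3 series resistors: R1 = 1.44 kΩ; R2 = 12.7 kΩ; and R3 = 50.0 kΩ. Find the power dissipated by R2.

P ≈ 0.452 mW

The common current is I = 12.1/64.14 = 0.1886 mA.
V(R2) = I·R = 2.396 V; P = V·I = 2.396 × 0.1886 = 0.4520 mW.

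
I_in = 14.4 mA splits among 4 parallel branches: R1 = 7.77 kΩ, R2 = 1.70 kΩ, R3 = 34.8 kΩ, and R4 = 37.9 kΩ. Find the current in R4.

I ≈ 0.492 mA

Total conductance ΣG = 1/7.77 + 1/1.70 + 1/34.8 + 1/37.9 = 0.7721 (units of 1/kΩ).
By the current-divider rule, I = I_in · G_k/ΣG = 14.4 × 0.03418 = 0.4921 mA.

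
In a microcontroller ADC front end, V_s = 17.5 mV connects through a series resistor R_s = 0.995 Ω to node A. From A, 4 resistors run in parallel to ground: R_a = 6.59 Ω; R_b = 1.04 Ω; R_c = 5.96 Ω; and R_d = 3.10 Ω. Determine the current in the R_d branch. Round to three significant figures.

I ≈ 2.17 mA

Parallel bank: R_p = 1/(1/6.59 + 1/1.04 + 1/5.96 + 1/3.10) = 0.6236 Ω.
Node voltage V_A = V_s · R_p/(R_s + R_p) = 17.5 × 0.3853 = 6.742 mV.
I(R_d) = V_A / R_d = 6.742/3.10 = 2.175 mA.
(Equivalently: I_total = 10.81 mA, then current-divider fraction G_k/ΣG = 0.2012.)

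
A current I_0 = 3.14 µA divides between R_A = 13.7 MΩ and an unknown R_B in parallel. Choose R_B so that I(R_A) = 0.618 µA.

The fraction through R_A equals R_B/(R_A+R_B).
With f = 0.1968, R_B = R_A · f/(1−f) = 13.7 × 0.2450 = 3.357 MΩ.

R_B ≈ 3.36 MΩ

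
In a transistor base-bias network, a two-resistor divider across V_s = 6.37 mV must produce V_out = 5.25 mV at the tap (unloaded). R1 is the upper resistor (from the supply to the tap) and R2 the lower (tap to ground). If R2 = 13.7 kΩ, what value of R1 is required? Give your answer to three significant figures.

The divider ratio is R2/(R1+R2) = 5.25/6.37 = 0.8242.
Rearranging, R1 = R2·(1−k)/k = 13.7 × 0.2133 = 2.923 kΩ.

R1 ≈ 2.92 kΩ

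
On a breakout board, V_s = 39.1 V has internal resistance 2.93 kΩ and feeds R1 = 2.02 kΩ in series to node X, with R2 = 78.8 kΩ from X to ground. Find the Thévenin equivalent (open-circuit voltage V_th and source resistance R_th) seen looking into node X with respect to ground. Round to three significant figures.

R1' = 2.93 + 2.02 = 4.950 kΩ (source resistance + R1).
With X open, the divider is unloaded: V_th = 39.1 × 78.8/83.75 = 36.79 V.
With V_s suppressed (replaced by a short), R_th = R1' ‖ R2 = (4.950 × 78.8)/(4.950 + 78.8) = 4.657 kΩ.

V_th ≈ 36.8 V, R_th ≈ 4.66 kΩ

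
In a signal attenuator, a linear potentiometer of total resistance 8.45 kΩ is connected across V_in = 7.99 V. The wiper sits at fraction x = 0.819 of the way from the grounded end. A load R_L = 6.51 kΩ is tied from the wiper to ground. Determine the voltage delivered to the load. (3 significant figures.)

The pot divides into 1.529 kΩ above the wiper and 6.921 kΩ below.
Lower segment in parallel with the load: 6.921 ‖ 6.51 = 3.355 kΩ.
V_out = 7.99 × 3.355/(1.529 + 3.355) = 5.488 V.

V_out ≈ 5.49 V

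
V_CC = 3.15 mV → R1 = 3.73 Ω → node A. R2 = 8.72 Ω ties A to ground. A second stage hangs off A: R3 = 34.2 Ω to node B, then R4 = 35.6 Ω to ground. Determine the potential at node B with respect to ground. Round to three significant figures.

Looking into the second stage from A: R3 + R4 = 69.80 Ω appears in parallel with R2.
Effective lower resistance at A: R2 ‖ 69.80 = 7.752 Ω.
V_A = 3.15 × 7.752/(3.73 + 7.752) = 2.127 mV.
Then the unloaded second divider: V_B = V_A × R4/(R3+R4) = 2.127 × 0.5100 = 1.085 mV.

V_B ≈ 1.08 mV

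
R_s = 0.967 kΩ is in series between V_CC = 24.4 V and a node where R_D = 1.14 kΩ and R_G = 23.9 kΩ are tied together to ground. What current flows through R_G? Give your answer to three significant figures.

Equivalent of the parallel group: R_p = 1.088 kΩ.
V_A = 24.4 × 1.088/2.055 = 12.92 V.
I(R_G) = V_A / R_G = 12.92/23.9 = 0.5405 mA.

I ≈ 0.541 mA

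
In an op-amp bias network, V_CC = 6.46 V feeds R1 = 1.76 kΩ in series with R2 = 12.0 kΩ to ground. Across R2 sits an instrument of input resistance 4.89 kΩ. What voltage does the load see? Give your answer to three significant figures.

The load sits in parallel with R2, giving an effective lower resistance R2' = R2·R_L/(R2+R_L) = 3.474 kΩ.
Then V_out = V_CC · R2'/(R1 + R2') = 6.46 × 3.474/5.234 = 4.288 V.
(Unloaded it would be 5.63 V; the load pulls it down.)

V_out ≈ 4.29 V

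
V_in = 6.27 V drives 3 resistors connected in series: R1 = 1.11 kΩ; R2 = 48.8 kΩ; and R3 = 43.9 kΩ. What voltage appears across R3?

V ≈ 2.93 V

Series total: ΣR = 1.11 + 48.8 + 43.9 = 93.81 kΩ.
V = V_in · R/ΣR = 6.27 × 0.4680 = 2.934 V.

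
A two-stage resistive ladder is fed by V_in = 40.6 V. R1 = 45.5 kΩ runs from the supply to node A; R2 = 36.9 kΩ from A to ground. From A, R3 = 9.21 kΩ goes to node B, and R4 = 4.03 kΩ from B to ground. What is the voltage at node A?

Looking into the second stage from A: R3 + R4 = 13.24 kΩ appears in parallel with R2.
R2 ‖ (R3+R4) = 9.744 kΩ.
So V_A = 40.6 × 0.1764 = 7.161 V.

V_A ≈ 7.16 V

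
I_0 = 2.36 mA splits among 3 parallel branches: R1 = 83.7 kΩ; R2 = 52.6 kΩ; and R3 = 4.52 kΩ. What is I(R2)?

Conductances: ΣG = 1/83.7 + 1/52.6 + 1/4.52 = 0.2522 (1/kΩ).
Current divider: I(R2) = I_0 · G_k/ΣG = 2.36 × (0.01901/0.2522) = 2.36 × 0.07538 = 0.1779 mA.

I ≈ 0.178 mA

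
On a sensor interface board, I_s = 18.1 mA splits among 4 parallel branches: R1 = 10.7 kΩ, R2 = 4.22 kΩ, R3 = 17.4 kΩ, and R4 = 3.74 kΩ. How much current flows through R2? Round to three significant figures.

I ≈ 6.55 mA

Conductances: ΣG = 1/10.7 + 1/4.22 + 1/17.4 + 1/3.74 = 0.6553 (1/kΩ).
R2 takes the fraction G_k/ΣG = 0.2370/0.6553 = 0.3616, so I = 18.1 × 0.3616 = 6.545 mA.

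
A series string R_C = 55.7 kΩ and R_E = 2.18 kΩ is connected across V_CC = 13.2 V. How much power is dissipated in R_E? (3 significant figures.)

P ≈ 0.113 mW

ΣR = 57.88 kΩ → I = 13.2/57.88 = 0.2281 mA.
V(R_E) = I·R = 0.4972 V; P = V·I = 0.4972 × 0.2281 = 0.1134 mW.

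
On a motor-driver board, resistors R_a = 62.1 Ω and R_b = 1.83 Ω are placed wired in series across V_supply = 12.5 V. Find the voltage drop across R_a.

V ≈ 12.1 V

Total series resistance ΣR = 62.1 + 1.83 = 63.93 Ω.
V = V_supply · R/ΣR = 12.5 × 0.9714 = 12.14 V.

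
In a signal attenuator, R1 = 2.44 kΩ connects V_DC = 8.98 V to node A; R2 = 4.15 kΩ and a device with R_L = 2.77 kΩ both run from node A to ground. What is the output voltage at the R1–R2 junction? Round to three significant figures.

R2 ‖ R_L = (4.15 × 2.77)/(4.15 + 2.77) = 1.661 kΩ.
Voltage divider with the loaded lower leg: V_out = 8.98 × 1.661/(2.44 + 1.661) = 8.98 × 0.4051 = 3.637 V.

V_out ≈ 3.64 V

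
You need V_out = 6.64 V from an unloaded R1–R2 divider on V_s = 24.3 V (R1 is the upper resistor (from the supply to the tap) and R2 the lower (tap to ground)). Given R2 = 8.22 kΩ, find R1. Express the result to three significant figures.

Required fraction k = V_out/V_s = 0.2733.
So R1 = R2 · (V_s/V_out − 1) = 8.22 × (24.3/6.64 − 1) = 8.22 × 2.660 = 21.86 kΩ.

R1 ≈ 21.9 kΩ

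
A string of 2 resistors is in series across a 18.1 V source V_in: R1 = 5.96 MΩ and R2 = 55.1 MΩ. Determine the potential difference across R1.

V ≈ 1.77 V

Series total: ΣR = 5.96 + 55.1 = 61.06 MΩ.
V = V_in · R/ΣR = 18.1 × 0.09761 = 1.767 V.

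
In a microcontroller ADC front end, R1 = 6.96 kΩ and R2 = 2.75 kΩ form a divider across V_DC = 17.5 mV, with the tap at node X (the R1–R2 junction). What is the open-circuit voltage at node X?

V_th is the unloaded tap voltage: V_DC · R2/(R1+R2) = 17.5 × 0.2832 = 4.956 mV.

V_th ≈ 4.96 mV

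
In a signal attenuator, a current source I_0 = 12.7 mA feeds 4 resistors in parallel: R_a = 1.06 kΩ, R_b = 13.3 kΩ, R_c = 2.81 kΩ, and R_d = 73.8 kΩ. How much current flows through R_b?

I ≈ 0.688 mA

Total conductance ΣG = 1/1.06 + 1/13.3 + 1/2.81 + 1/73.8 = 1.388 (units of 1/kΩ).
Current divider: I(R_b) = I_0 · G_k/ΣG = 12.7 × (0.07519/1.388) = 12.7 × 0.05417 = 0.6880 mA.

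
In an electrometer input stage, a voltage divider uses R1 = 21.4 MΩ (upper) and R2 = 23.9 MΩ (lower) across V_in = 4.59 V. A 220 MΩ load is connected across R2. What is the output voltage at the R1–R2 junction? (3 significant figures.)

The load sits in parallel with R2, giving an effective lower resistance R2' = R2·R_L/(R2+R_L) = 21.56 MΩ.
Now apply the divider: V_out = 4.59 × 0.5018 = 2.303 V.

V_out ≈ 2.30 V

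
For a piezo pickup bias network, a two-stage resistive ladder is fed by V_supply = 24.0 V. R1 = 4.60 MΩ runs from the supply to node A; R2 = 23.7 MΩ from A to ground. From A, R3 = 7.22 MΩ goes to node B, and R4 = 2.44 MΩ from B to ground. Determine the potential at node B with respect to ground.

The second stage (R3 + R4 = 9.660 MΩ) loads node A in parallel with R2.
Effective lower resistance at A: R2 ‖ 9.660 = 6.863 MΩ.
First divider: V_A = V_supply · 6.863/(4.60 + 6.863) = 14.37 V.
V_B = V_A × 0.2526 = 3.629 V.

V_B ≈ 3.63 V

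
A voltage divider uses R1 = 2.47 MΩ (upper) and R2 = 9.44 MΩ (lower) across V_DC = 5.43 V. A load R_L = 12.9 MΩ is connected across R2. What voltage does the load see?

First combine the lower leg with the load: R2 ‖ R_L = 5.451 MΩ.
Now apply the divider: V_out = 5.43 × 0.6882 = 3.737 V.
(Unloaded it would be 4.30 V; the load pulls it down.)

V_out ≈ 3.74 V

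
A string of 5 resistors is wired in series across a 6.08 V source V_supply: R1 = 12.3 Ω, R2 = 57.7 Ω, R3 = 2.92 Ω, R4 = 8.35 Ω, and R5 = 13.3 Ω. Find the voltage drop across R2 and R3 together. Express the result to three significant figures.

ΣR = 12.3 + 57.7 + 2.92 + 8.35 + 13.3 = 94.57 Ω.
R_{R2..R3} = 57.7 + 2.92 = 60.62 Ω.
By the voltage-divider rule, V = 6.08 × 60.62/94.57 = 3.897 V.

V ≈ 3.90 V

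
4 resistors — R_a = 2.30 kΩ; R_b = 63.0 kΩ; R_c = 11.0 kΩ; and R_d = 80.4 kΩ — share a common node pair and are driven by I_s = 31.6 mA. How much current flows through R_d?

I ≈ 0.709 mA

ΣG = 1/2.30 + 1/63.0 + 1/11.0 + 1/80.4 = 0.5540.
Current divider: I(R_d) = I_s · G_k/ΣG = 31.6 × (0.01244/0.5540) = 31.6 × 0.02245 = 0.7094 mA.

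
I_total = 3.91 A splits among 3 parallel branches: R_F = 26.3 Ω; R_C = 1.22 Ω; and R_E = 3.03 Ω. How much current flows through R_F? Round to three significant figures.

Conductances: ΣG = 1/26.3 + 1/1.22 + 1/3.03 = 1.188 (1/Ω).
By the current-divider rule, I = I_total · G_k/ΣG = 3.91 × 0.03201 = 0.1252 A.

I ≈ 0.125 A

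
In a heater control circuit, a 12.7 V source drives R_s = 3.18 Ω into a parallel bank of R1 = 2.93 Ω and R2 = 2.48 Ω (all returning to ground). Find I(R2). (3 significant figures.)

I ≈ 1.52 A

Equivalent of the parallel group: R_p = 1.343 Ω.
V_A = 12.7 × 1.343/4.523 = 3.771 V.
Branch current I = V_A/R2 = 3.771/2.48 = 1.521 A.
(Check via current divider: I_total = 2.808 A; share G_k/ΣG = 0.5416 → same result.)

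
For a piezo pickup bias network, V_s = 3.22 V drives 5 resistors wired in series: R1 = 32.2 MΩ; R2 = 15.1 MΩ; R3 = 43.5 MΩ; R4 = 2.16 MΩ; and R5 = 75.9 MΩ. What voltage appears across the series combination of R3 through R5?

V ≈ 2.32 V

Series total: ΣR = 32.2 + 15.1 + 43.5 + 2.16 + 75.9 = 168.9 MΩ.
R_{R3..R5} = 43.5 + 2.16 + 75.9 = 121.6 MΩ.
Voltage divider: V = V_s · (121.6 / 168.9) = 3.22 × 0.7199 = 2.318 V.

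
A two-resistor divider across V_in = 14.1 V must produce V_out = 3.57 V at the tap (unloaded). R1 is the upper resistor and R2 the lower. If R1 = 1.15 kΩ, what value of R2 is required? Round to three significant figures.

R2 ≈ 0.390 kΩ

The divider ratio is R2/(R1+R2) = 3.57/14.1 = 0.2532.
Rearranging, R2 = R1·k/(1−k) = 1.15 × 0.3390 = 0.3899 kΩ.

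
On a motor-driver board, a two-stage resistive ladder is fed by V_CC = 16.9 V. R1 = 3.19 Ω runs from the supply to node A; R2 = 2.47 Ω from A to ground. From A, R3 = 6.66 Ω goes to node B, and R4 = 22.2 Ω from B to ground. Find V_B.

The second stage (R3 + R4 = 28.86 Ω) loads node A in parallel with R2.
R2 ‖ (R3+R4) = 2.275 Ω.
So V_A = 16.9 × 0.4163 = 7.036 V.
Stage 2 is unloaded, so V_B = V_A · R4/(R3+R4) = 7.036 × 22.2/28.86 = 5.412 V.

V_B ≈ 5.41 V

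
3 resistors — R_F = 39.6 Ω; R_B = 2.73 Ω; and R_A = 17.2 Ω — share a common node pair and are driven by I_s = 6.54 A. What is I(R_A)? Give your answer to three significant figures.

I ≈ 0.846 A

ΣG = 1/39.6 + 1/2.73 + 1/17.2 = 0.4497.
Current divider: I(R_A) = I_s · G_k/ΣG = 6.54 × (0.05814/0.4497) = 6.54 × 0.1293 = 0.8455 A.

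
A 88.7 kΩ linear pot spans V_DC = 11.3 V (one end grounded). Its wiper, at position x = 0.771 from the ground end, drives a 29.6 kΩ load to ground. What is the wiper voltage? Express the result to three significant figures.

The pot divides into 20.31 kΩ above the wiper and 68.39 kΩ below.
R_L loads the lower segment: effective lower R = 20.66 kΩ.
Loaded-divider output: V_out = 11.3 × 0.5042 = 5.698 V.

V_out ≈ 5.70 V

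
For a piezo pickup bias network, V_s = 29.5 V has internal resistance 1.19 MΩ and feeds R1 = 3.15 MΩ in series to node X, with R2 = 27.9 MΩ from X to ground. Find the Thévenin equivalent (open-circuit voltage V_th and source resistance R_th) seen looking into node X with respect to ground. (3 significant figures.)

R1' = 1.19 + 3.15 = 4.340 MΩ (source resistance + R1).
Open-circuit (no load on X): V_th = V_s · R2/(R1' + R2) = 29.5 × 27.9/(4.340 + 27.9) = 25.53 V.
Zeroing V_s shorts the top of R1' to ground, so R_th = R1' ‖ R2 = 3.756 MΩ.

V_th ≈ 25.5 V, R_th ≈ 3.76 MΩ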